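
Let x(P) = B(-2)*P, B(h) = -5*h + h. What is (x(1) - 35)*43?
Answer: -1161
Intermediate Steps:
B(h) = -4*h
x(P) = 8*P (x(P) = (-4*(-2))*P = 8*P)
(x(1) - 35)*43 = (8*1 - 35)*43 = (8 - 35)*43 = -27*43 = -1161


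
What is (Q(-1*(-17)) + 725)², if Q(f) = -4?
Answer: 519841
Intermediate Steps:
(Q(-1*(-17)) + 725)² = (-4 + 725)² = 721² = 519841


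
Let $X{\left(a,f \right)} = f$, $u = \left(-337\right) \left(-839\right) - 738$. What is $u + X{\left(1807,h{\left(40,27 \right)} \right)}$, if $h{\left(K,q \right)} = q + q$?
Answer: $282059$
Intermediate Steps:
$h{\left(K,q \right)} = 2 q$
$u = 282005$ ($u = 282743 - 738 = 282005$)
$u + X{\left(1807,h{\left(40,27 \right)} \right)} = 282005 + 2 \cdot 27 = 282005 + 54 = 282059$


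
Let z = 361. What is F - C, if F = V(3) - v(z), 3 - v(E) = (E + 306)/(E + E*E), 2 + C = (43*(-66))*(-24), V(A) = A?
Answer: -8900750353/130682 ≈ -68110.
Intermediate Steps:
C = 68110 (C = -2 + (43*(-66))*(-24) = -2 - 2838*(-24) = -2 + 68112 = 68110)
v(E) = 3 - (306 + E)/(E + E²) (v(E) = 3 - (E + 306)/(E + E*E) = 3 - (306 + E)/(E + E²))
F = 667/130682 (F = 3 - (-306 + 2*361 + 3*361²)/(361*(1 + 361)) = 3 - (-306 + 722 + 3*130321)/(361*362) = 3 - (-306 + 722 + 390963)/(361*362) = 3 - 391379/(361*362) = 3 - 1*391379/130682 = 3 - 391379/130682 = 667/130682 ≈ 0.0051040)
F - C = 667/130682 - 1*68110 = 667/130682 - 68110 = -8900750353/130682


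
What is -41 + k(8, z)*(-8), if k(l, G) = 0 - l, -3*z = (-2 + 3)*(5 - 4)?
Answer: 23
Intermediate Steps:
z = -⅓ (z = -(-2 + 3)*(5 - 4)/3 = -1/3 = -⅓*1 = -⅓ ≈ -0.33333)
k(l, G) = -l
-41 + k(8, z)*(-8) = -41 - 1*8*(-8) = -41 - 8*(-8) = -41 + 64 = 23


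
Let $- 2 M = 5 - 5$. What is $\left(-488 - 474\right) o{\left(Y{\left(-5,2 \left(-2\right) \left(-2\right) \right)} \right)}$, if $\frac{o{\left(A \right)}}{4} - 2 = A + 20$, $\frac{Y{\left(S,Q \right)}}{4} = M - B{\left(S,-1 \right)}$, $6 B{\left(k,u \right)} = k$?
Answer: $- \frac{292448}{3} \approx -97483.0$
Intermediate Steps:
$B{\left(k,u \right)} = \frac{k}{6}$
$M = 0$ ($M = - \frac{5 - 5}{2} = \left(- \frac{1}{2}\right) 0 = 0$)
$Y{\left(S,Q \right)} = - \frac{2 S}{3}$ ($Y{\left(S,Q \right)} = 4 \left(0 - \frac{S}{6}\right) = 4 \left(- \frac{S}{6}\right) = - \frac{2 S}{3}$)
$o{\left(A \right)} = 88 + 4 A$ ($o{\left(A \right)} = 8 + 4 \left(A + 20\right) = 8 + 4 \left(20 + A\right) = 8 + \left(80 + 4 A\right) = 88 + 4 A$)
$\left(-488 - 474\right) o{\left(Y{\left(-5,2 \left(-2\right) \left(-2\right) \right)} \right)} = \left(-488 - 474\right) \left(88 + 4 \left(\left(- \frac{2}{3}\right) \left(-5\right)\right)\right) = - 962 \left(88 + 4 \cdot \frac{10}{3}\right) = - 962 \left(88 + \frac{40}{3}\right) = \left(-962\right) \frac{304}{3} = - \frac{292448}{3}$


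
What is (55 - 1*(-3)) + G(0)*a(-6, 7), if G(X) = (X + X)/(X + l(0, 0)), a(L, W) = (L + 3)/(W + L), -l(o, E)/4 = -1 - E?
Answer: 58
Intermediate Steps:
l(o, E) = 4 + 4*E (l(o, E) = -4*(-1 - E) = 4 + 4*E)
a(L, W) = (3 + L)/(L + W)
G(X) = 2*X/(4 + X) (G(X) = (X + X)/(X + (4 + 4*0)) = (2*X)/(X + (4 + 0)) = (2*X)/(X + 4) = (2*X)/(4 + X) = 2*X/(4 + X))
(55 - 1*(-3)) + G(0)*a(-6, 7) = (55 - 1*(-3)) + (2*0/(4 + 0))*((3 - 6)/(-6 + 7)) = (55 + 3) + (2*0/4)*(-3/1) = 58 + (2*0*(¼))*(1*(-3)) = 58 + 0*(-3) = 58 + 0 = 58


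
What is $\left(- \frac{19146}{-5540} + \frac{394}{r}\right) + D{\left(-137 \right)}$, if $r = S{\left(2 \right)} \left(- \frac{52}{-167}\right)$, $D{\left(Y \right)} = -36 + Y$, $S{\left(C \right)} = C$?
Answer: $\frac{33354553}{72020} \approx 463.13$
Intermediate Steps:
$r = \frac{104}{167}$ ($r = 2 \left(- \frac{52}{-167}\right) = 2 \left(\left(-52\right) \left(- \frac{1}{167}\right)\right) = 2 \cdot \frac{52}{167} = \frac{104}{167} \approx 0.62275$)
$\left(- \frac{19146}{-5540} + \frac{394}{r}\right) + D{\left(-137 \right)} = \left(- \frac{19146}{-5540} + \frac{394}{\frac{104}{167}}\right) - 173 = \left(\left(-19146\right) \left(- \frac{1}{5540}\right) + 394 \cdot \frac{167}{104}\right) - 173 = \left(\frac{9573}{2770} + \frac{32899}{52}\right) - 173 = \frac{45814013}{72020} - 173 = \frac{33354553}{72020}$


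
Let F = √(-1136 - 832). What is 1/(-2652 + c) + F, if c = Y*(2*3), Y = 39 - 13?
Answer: -1/2496 + 4*I*√123 ≈ -0.00040064 + 44.362*I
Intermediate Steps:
Y = 26
c = 156 (c = 26*(2*3) = 26*6 = 156)
F = 4*I*√123 (F = √(-1968) = 4*I*√123 ≈ 44.362*I)
1/(-2652 + c) + F = 1/(-2652 + 156) + 4*I*√123 = 1/(-2496) + 4*I*√123 = -1/2496 + 4*I*√123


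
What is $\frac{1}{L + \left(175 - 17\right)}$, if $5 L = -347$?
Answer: $\frac{5}{443} \approx 0.011287$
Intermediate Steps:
$L = - \frac{347}{5}$ ($L = \frac{1}{5} \left(-347\right) = - \frac{347}{5} \approx -69.4$)
$\frac{1}{L + \left(175 - 17\right)} = \frac{1}{- \frac{347}{5} + \left(175 - 17\right)} = \frac{1}{- \frac{347}{5} + 158} = \frac{1}{\frac{443}{5}} = \frac{5}{443}$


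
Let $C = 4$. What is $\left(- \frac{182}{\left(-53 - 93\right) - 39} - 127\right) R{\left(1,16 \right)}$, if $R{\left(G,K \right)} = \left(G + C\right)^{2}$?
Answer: $- \frac{116565}{37} \approx -3150.4$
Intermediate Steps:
$R{\left(G,K \right)} = \left(4 + G\right)^{2}$ ($R{\left(G,K \right)} = \left(G + 4\right)^{2} = \left(4 + G\right)^{2}$)
$\left(- \frac{182}{\left(-53 - 93\right) - 39} - 127\right) R{\left(1,16 \right)} = \left(- \frac{182}{\left(-53 - 93\right) - 39} - 127\right) \left(4 + 1\right)^{2} = \left(- \frac{182}{-146 - 39} - 127\right) 5^{2} = \left(- \frac{182}{-185} - 127\right) 25 = \left(\left(-182\right) \left(- \frac{1}{185}\right) - 127\right) 25 = \left(\frac{182}{185} - 127\right) 25 = \left(- \frac{23313}{185}\right) 25 = - \frac{116565}{37}$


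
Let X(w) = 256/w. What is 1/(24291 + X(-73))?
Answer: 73/1772987 ≈ 4.1173e-5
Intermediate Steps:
1/(24291 + X(-73)) = 1/(24291 + 256/(-73)) = 1/(24291 + 256*(-1/73)) = 1/(24291 - 256/73) = 1/(1772987/73) = 73/1772987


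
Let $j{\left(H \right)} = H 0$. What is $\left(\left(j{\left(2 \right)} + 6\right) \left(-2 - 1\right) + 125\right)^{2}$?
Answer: $11449$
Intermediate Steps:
$j{\left(H \right)} = 0$
$\left(\left(j{\left(2 \right)} + 6\right) \left(-2 - 1\right) + 125\right)^{2} = \left(\left(0 + 6\right) \left(-2 - 1\right) + 125\right)^{2} = \left(6 \left(-3\right) + 125\right)^{2} = \left(-18 + 125\right)^{2} = 107^{2} = 11449$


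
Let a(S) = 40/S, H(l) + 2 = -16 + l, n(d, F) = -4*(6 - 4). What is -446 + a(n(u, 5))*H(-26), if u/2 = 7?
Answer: -226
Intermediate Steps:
u = 14 (u = 2*7 = 14)
n(d, F) = -8 (n(d, F) = -4*2 = -8)
H(l) = -18 + l (H(l) = -2 + (-16 + l) = -18 + l)
-446 + a(n(u, 5))*H(-26) = -446 + (40/(-8))*(-18 - 26) = -446 + (40*(-1/8))*(-44) = -446 - 5*(-44) = -446 + 220 = -226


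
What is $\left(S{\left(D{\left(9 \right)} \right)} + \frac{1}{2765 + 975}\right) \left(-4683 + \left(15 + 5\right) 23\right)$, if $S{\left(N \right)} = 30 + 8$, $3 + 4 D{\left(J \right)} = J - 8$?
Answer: $- \frac{600176983}{3740} \approx -1.6048 \cdot 10^{5}$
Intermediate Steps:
$D{\left(J \right)} = - \frac{11}{4} + \frac{J}{4}$ ($D{\left(J \right)} = - \frac{3}{4} + \frac{J - 8}{4} = - \frac{3}{4} + \frac{-8 + J}{4} = - \frac{3}{4} + \left(-2 + \frac{J}{4}\right) = - \frac{11}{4} + \frac{J}{4}$)
$S{\left(N \right)} = 38$
$\left(S{\left(D{\left(9 \right)} \right)} + \frac{1}{2765 + 975}\right) \left(-4683 + \left(15 + 5\right) 23\right) = \left(38 + \frac{1}{2765 + 975}\right) \left(-4683 + \left(15 + 5\right) 23\right) = \left(38 + \frac{1}{3740}\right) \left(-4683 + 20 \cdot 23\right) = \left(38 + \frac{1}{3740}\right) \left(-4683 + 460\right) = \frac{142121}{3740} \left(-4223\right) = - \frac{600176983}{3740}$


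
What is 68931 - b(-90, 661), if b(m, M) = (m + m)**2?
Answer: 36531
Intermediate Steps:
b(m, M) = 4*m**2 (b(m, M) = (2*m)**2 = 4*m**2)
68931 - b(-90, 661) = 68931 - 4*(-90)**2 = 68931 - 4*8100 = 68931 - 1*32400 = 68931 - 32400 = 36531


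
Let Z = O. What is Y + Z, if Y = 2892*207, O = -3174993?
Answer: -2576349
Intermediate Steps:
Z = -3174993
Y = 598644
Y + Z = 598644 - 3174993 = -2576349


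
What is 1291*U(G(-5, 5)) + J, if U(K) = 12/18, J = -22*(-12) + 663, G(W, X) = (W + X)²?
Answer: 5363/3 ≈ 1787.7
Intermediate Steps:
J = 927 (J = 264 + 663 = 927)
U(K) = ⅔ (U(K) = 12*(1/18) = ⅔)
1291*U(G(-5, 5)) + J = 1291*(⅔) + 927 = 2582/3 + 927 = 5363/3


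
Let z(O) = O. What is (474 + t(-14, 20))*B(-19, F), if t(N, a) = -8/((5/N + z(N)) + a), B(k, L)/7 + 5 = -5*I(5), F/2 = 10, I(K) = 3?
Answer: -5226760/79 ≈ -66162.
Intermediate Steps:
F = 20 (F = 2*10 = 20)
B(k, L) = -140 (B(k, L) = -35 + 7*(-5*3) = -35 + 7*(-15) = -35 - 105 = -140)
t(N, a) = -8/(N + a + 5/N) (t(N, a) = -8/((5/N + N) + a) = -8/((N + 5/N) + a) = -8/(N + a + 5/N))
(474 + t(-14, 20))*B(-19, F) = (474 - 8*(-14)/(5 + (-14)**2 - 14*20))*(-140) = (474 - 8*(-14)/(5 + 196 - 280))*(-140) = (474 - 8*(-14)/(-79))*(-140) = (474 - 8*(-14)*(-1/79))*(-140) = (474 - 112/79)*(-140) = (37334/79)*(-140) = -5226760/79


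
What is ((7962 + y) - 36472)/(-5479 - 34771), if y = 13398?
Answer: 7556/20125 ≈ 0.37545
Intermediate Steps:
((7962 + y) - 36472)/(-5479 - 34771) = ((7962 + 13398) - 36472)/(-5479 - 34771) = (21360 - 36472)/(-40250) = -15112*(-1/40250) = 7556/20125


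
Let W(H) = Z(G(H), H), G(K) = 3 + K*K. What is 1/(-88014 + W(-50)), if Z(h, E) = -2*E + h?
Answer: -1/85411 ≈ -1.1708e-5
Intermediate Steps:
G(K) = 3 + K²
Z(h, E) = h - 2*E
W(H) = 3 + H² - 2*H (W(H) = (3 + H²) - 2*H = 3 + H² - 2*H)
1/(-88014 + W(-50)) = 1/(-88014 + (3 + (-50)² - 2*(-50))) = 1/(-88014 + (3 + 2500 + 100)) = 1/(-88014 + 2603) = 1/(-85411) = -1/85411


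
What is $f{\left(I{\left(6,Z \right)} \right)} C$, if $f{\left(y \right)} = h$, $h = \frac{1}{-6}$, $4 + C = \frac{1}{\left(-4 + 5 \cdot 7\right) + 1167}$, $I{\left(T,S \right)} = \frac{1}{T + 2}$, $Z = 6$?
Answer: $\frac{1597}{2396} \approx 0.66653$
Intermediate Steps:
$I{\left(T,S \right)} = \frac{1}{2 + T}$
$C = - \frac{4791}{1198}$ ($C = -4 + \frac{1}{\left(-4 + 5 \cdot 7\right) + 1167} = -4 + \frac{1}{\left(-4 + 35\right) + 1167} = -4 + \frac{1}{31 + 1167} = -4 + \frac{1}{1198} = - \frac{4791}{1198} \approx -3.9992$)
$h = - \frac{1}{6} \approx -0.16667$
$f{\left(y \right)} = - \frac{1}{6}$
$f{\left(I{\left(6,Z \right)} \right)} C = \left(- \frac{1}{6}\right) \left(- \frac{4791}{1198}\right) = \frac{1597}{2396}$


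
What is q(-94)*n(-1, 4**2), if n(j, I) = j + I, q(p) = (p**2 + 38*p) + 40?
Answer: 79560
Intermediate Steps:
q(p) = 40 + p**2 + 38*p
n(j, I) = I + j
q(-94)*n(-1, 4**2) = (40 + (-94)**2 + 38*(-94))*(4**2 - 1) = (40 + 8836 - 3572)*(16 - 1) = 5304*15 = 79560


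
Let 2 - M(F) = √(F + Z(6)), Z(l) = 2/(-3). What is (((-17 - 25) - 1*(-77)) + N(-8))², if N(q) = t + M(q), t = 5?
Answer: (126 - I*√78)²/9 ≈ 1755.3 - 247.29*I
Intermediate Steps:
Z(l) = -⅔ (Z(l) = 2*(-⅓) = -⅔)
M(F) = 2 - √(-⅔ + F) (M(F) = 2 - √(F - ⅔) = 2 - √(-⅔ + F))
N(q) = 7 - √(-6 + 9*q)/3 (N(q) = 5 + (2 - √(-6 + 9*q)/3) = 7 - √(-6 + 9*q)/3)
(((-17 - 25) - 1*(-77)) + N(-8))² = (((-17 - 25) - 1*(-77)) + (7 - √(-6 + 9*(-8))/3))² = ((-42 + 77) + (7 - √(-6 - 72)/3))² = (35 + (7 - I*√78/3))² = (42 - I*√78/3)²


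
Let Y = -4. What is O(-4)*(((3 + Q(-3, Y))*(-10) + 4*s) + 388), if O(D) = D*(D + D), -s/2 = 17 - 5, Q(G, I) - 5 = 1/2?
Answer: 6624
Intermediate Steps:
Q(G, I) = 11/2 (Q(G, I) = 5 + 1/2 = 5 + ½ = 11/2)
s = -24 (s = -2*(17 - 5) = -2*12 = -24)
O(D) = 2*D² (O(D) = D*(2*D) = 2*D²)
O(-4)*(((3 + Q(-3, Y))*(-10) + 4*s) + 388) = (2*(-4)²)*(((3 + 11/2)*(-10) + 4*(-24)) + 388) = (2*16)*(((17/2)*(-10) - 96) + 388) = 32*((-85 - 96) + 388) = 32*(-181 + 388) = 32*207 = 6624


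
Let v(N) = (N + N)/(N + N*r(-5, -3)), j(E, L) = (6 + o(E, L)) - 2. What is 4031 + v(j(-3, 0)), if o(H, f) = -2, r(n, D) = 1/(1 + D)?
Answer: 4035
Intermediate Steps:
j(E, L) = 2 (j(E, L) = (6 - 2) - 2 = 4 - 2 = 2)
v(N) = 4 (v(N) = (N + N)/(N + N/(1 - 3)) = (2*N)/(N + N/(-2)) = (2*N)/(N + N*(-½)) = (2*N)/(N - N/2) = (2*N)/((N/2)) = (2*N)*(2/N) = 4)
4031 + v(j(-3, 0)) = 4031 + 4 = 4035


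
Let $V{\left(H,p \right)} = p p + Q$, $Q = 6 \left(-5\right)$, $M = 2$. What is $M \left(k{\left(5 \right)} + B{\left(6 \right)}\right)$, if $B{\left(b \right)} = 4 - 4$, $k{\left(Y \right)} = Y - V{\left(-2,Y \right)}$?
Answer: $20$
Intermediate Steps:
$Q = -30$
$V{\left(H,p \right)} = -30 + p^{2}$ ($V{\left(H,p \right)} = p p - 30 = p^{2} - 30 = -30 + p^{2}$)
$k{\left(Y \right)} = 30 + Y - Y^{2}$ ($k{\left(Y \right)} = Y - \left(-30 + Y^{2}\right) = 30 + Y - Y^{2}$)
$B{\left(b \right)} = 0$ ($B{\left(b \right)} = 4 - 4 = 0$)
$M \left(k{\left(5 \right)} + B{\left(6 \right)}\right) = 2 \left(\left(30 + 5 - 5^{2}\right) + 0\right) = 2 \left(\left(30 + 5 - 25\right) + 0\right) = 2 \left(10 + 0\right) = 2 \cdot 10 = 20$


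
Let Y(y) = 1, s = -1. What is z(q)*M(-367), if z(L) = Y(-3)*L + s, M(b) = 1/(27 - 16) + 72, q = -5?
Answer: -4758/11 ≈ -432.55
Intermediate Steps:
M(b) = 793/11 (M(b) = 1/11 + 72 = 793/11)
z(L) = -1 + L (z(L) = 1*L - 1 = L - 1 = -1 + L)
z(q)*M(-367) = (-1 - 5)*(793/11) = -6*793/11 = -4758/11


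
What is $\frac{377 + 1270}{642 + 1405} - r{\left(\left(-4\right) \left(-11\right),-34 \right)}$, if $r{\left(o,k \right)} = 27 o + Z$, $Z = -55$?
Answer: $- \frac{2317604}{2047} \approx -1132.2$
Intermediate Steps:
$r{\left(o,k \right)} = -55 + 27 o$ ($r{\left(o,k \right)} = 27 o - 55 = -55 + 27 o$)
$\frac{377 + 1270}{642 + 1405} - r{\left(\left(-4\right) \left(-11\right),-34 \right)} = \frac{377 + 1270}{642 + 1405} - \left(-55 + 27 \left(\left(-4\right) \left(-11\right)\right)\right) = \frac{1647}{2047} - \left(-55 + 27 \cdot 44\right) = 1647 \cdot \frac{1}{2047} - \left(-55 + 1188\right) = \frac{1647}{2047} - 1133 = - \frac{2317604}{2047}$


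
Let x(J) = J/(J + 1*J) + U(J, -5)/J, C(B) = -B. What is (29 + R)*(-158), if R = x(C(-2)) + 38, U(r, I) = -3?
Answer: -10428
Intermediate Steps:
x(J) = ½ - 3/J (x(J) = J/(J + 1*J) - 3/J = J/(J + J) - 3/J = J/((2*J)) - 3/J = J*(1/(2*J)) - 3/J = ½ - 3/J)
R = 37 (R = (-6 - 1*(-2))/(2*((-1*(-2)))) + 38 = (½)*(-6 + 2)/2 + 38 = (½)*(½)*(-4) + 38 = -1 + 38 = 37)
(29 + R)*(-158) = (29 + 37)*(-158) = 66*(-158) = -10428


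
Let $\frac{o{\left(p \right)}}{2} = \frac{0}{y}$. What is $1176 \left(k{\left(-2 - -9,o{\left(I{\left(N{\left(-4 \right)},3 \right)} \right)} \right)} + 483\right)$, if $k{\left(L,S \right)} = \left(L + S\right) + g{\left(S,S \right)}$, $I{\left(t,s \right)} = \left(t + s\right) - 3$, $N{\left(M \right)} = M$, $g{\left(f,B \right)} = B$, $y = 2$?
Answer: $576240$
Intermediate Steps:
$I{\left(t,s \right)} = -3 + s + t$ ($I{\left(t,s \right)} = \left(s + t\right) - 3 = -3 + s + t$)
$o{\left(p \right)} = 0$ ($o{\left(p \right)} = 2 \cdot \frac{0}{2} = 2 \cdot 0 \cdot \frac{1}{2} = 2 \cdot 0 = 0$)
$k{\left(L,S \right)} = L + 2 S$ ($k{\left(L,S \right)} = \left(L + S\right) + S = L + 2 S$)
$1176 \left(k{\left(-2 - -9,o{\left(I{\left(N{\left(-4 \right)},3 \right)} \right)} \right)} + 483\right) = 1176 \left(\left(\left(-2 - -9\right) + 2 \cdot 0\right) + 483\right) = 1176 \left(\left(\left(-2 + 9\right) + 0\right) + 483\right) = 1176 \left(\left(7 + 0\right) + 483\right) = 1176 \left(7 + 483\right) = 1176 \cdot 490 = 576240$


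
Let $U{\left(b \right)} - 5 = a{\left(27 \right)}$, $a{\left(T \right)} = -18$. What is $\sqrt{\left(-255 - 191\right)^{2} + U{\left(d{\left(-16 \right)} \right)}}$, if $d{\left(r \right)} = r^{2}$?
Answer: $\sqrt{198903} \approx 445.99$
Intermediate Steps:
$U{\left(b \right)} = -13$ ($U{\left(b \right)} = 5 - 18 = -13$)
$\sqrt{\left(-255 - 191\right)^{2} + U{\left(d{\left(-16 \right)} \right)}} = \sqrt{\left(-255 - 191\right)^{2} - 13} = \sqrt{\left(-446\right)^{2} - 13} = \sqrt{198916 - 13} = \sqrt{198903}$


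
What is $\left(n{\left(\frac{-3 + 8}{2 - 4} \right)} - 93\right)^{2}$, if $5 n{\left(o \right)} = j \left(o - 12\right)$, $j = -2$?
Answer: $\frac{190096}{25} \approx 7603.8$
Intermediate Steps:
$n{\left(o \right)} = \frac{24}{5} - \frac{2 o}{5}$ ($n{\left(o \right)} = \frac{\left(-2\right) \left(o - 12\right)}{5} = \frac{\left(-2\right) \left(-12 + o\right)}{5} = \frac{24 - 2 o}{5} = \frac{24}{5} - \frac{2 o}{5}$)
$\left(n{\left(\frac{-3 + 8}{2 - 4} \right)} - 93\right)^{2} = \left(\left(\frac{24}{5} - \frac{2 \frac{-3 + 8}{2 - 4}}{5}\right) - 93\right)^{2} = \left(\left(\frac{24}{5} - \frac{2 \frac{5}{-2}}{5}\right) - 93\right)^{2} = \left(\left(\frac{24}{5} - \frac{2 \cdot 5 \left(- \frac{1}{2}\right)}{5}\right) - 93\right)^{2} = \left(\left(\frac{24}{5} - -1\right) - 93\right)^{2} = \left(\left(\frac{24}{5} + 1\right) - 93\right)^{2} = \left(\frac{29}{5} - 93\right)^{2} = \left(- \frac{436}{5}\right)^{2} = \frac{190096}{25}$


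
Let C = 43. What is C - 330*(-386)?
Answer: 127423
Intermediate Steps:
C - 330*(-386) = 43 - 330*(-386) = 43 + 127380 = 127423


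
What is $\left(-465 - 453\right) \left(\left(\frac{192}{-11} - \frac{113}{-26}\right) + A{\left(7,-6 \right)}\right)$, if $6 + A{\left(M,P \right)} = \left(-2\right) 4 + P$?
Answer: $\frac{4346271}{143} \approx 30394.0$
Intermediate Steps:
$A{\left(M,P \right)} = -14 + P$ ($A{\left(M,P \right)} = -6 + \left(\left(-2\right) 4 + P\right) = -6 + \left(-8 + P\right) = -14 + P$)
$\left(-465 - 453\right) \left(\left(\frac{192}{-11} - \frac{113}{-26}\right) + A{\left(7,-6 \right)}\right) = \left(-465 - 453\right) \left(\left(\frac{192}{-11} - \frac{113}{-26}\right) - 20\right) = - 918 \left(\left(192 \left(- \frac{1}{11}\right) - - \frac{113}{26}\right) - 20\right) = - 918 \left(\left(- \frac{192}{11} + \frac{113}{26}\right) - 20\right) = - 918 \left(- \frac{3749}{286} - 20\right) = \left(-918\right) \left(- \frac{9469}{286}\right) = \frac{4346271}{143}$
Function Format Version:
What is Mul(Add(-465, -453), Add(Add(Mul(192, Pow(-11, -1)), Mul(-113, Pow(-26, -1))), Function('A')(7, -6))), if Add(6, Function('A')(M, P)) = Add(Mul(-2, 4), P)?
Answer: Rational(4346271, 143) ≈ 30394.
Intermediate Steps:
Function('A')(M, P) = Add(-14, P) (Function('A')(M, P) = Add(-6, Add(Mul(-2, 4), P)) = Add(-6, Add(-8, P)) = Add(-14, P))
Mul(Add(-465, -453), Add(Add(Mul(192, Pow(-11, -1)), Mul(-113, Pow(-26, -1))), Function('A')(7, -6))) = Mul(Add(-465, -453), Add(Add(Mul(192, Pow(-11, -1)), Mul(-113, Pow(-26, -1))), Add(-14, -6))) = Mul(-918, Add(Add(Mul(192, Rational(-1, 11)), Mul(-113, Rational(-1, 26))), -20)) = Mul(-918, Add(Add(Rational(-192, 11), Rational(113, 26)), -20)) = Mul(-918, Add(Rational(-3749, 286), -20)) = Mul(-918, Rational(-9469, 286)) = Rational(4346271, 143)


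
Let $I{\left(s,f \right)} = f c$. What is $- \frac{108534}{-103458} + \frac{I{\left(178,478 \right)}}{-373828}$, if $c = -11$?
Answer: $\frac{3426419193}{3222958102} \approx 1.0631$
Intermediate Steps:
$I{\left(s,f \right)} = - 11 f$ ($I{\left(s,f \right)} = f \left(-11\right) = - 11 f$)
$- \frac{108534}{-103458} + \frac{I{\left(178,478 \right)}}{-373828} = - \frac{108534}{-103458} + \frac{\left(-11\right) 478}{-373828} = \left(-108534\right) \left(- \frac{1}{103458}\right) - - \frac{2629}{186914} = \frac{18089}{17243} + \frac{2629}{186914} = \frac{3426419193}{3222958102}$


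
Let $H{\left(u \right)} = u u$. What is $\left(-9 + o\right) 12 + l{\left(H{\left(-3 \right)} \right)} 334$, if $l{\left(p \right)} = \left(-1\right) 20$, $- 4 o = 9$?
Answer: $-6815$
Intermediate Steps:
$H{\left(u \right)} = u^{2}$
$o = - \frac{9}{4}$ ($o = \left(- \frac{1}{4}\right) 9 = - \frac{9}{4} \approx -2.25$)
$l{\left(p \right)} = -20$
$\left(-9 + o\right) 12 + l{\left(H{\left(-3 \right)} \right)} 334 = \left(-9 - \frac{9}{4}\right) 12 - 6680 = \left(- \frac{45}{4}\right) 12 - 6680 = -135 - 6680 = -6815$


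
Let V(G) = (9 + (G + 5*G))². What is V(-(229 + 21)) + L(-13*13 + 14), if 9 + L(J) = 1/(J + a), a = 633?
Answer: 1062628417/478 ≈ 2.2231e+6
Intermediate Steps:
L(J) = -9 + 1/(633 + J) (L(J) = -9 + 1/(J + 633) = -9 + 1/(633 + J))
V(G) = (9 + 6*G)²
V(-(229 + 21)) + L(-13*13 + 14) = 9*(3 + 2*(-(229 + 21)))² + (-5696 - 9*(-13*13 + 14))/(633 + (-13*13 + 14)) = 9*(3 + 2*(-1*250))² + (-5696 - 9*(-169 + 14))/(633 + (-169 + 14)) = 9*(3 + 2*(-250))² + (-5696 - 9*(-155))/(633 - 155) = 9*(3 - 500)² + (-5696 + 1395)/478 = 9*(-497)² + (1/478)*(-4301) = 9*247009 - 4301/478 = 2223081 - 4301/478 = 1062628417/478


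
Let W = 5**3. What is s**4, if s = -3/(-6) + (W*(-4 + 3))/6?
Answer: 13845841/81 ≈ 1.7094e+5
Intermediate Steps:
W = 125
s = -61/3 (s = -3/(-6) + (125*(-4 + 3))/6 = -3*(-1/6) + (125*(-1))*(1/6) = 1/2 - 125*1/6 = 1/2 - 125/6 = -61/3 ≈ -20.333)
s**4 = (-61/3)**4 = 13845841/81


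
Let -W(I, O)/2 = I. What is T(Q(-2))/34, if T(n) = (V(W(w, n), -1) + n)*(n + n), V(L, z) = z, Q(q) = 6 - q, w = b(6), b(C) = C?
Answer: 56/17 ≈ 3.2941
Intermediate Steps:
w = 6
W(I, O) = -2*I
T(n) = 2*n*(-1 + n) (T(n) = (-1 + n)*(n + n) = (-1 + n)*(2*n) = 2*n*(-1 + n))
T(Q(-2))/34 = (2*(6 - 1*(-2))*(-1 + (6 - 1*(-2))))/34 = (2*(6 + 2)*(-1 + (6 + 2)))*(1/34) = (2*8*(-1 + 8))*(1/34) = (2*8*7)*(1/34) = 112*(1/34) = 56/17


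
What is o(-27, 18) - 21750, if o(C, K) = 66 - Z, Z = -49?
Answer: -21635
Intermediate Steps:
o(C, K) = 115 (o(C, K) = 66 - 1*(-49) = 66 + 49 = 115)
o(-27, 18) - 21750 = 115 - 21750 = -21635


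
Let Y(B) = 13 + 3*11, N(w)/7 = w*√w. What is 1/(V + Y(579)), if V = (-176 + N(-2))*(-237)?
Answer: 20879/882874406 - 1659*I*√2/882874406 ≈ 2.3649e-5 - 2.6574e-6*I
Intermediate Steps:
N(w) = 7*w^(3/2) (N(w) = 7*(w*√w) = 7*w^(3/2))
Y(B) = 46 (Y(B) = 13 + 33 = 46)
V = 41712 + 3318*I*√2 (V = (-176 + 7*(-2)^(3/2))*(-237) = (-176 + 7*(-2*I*√2))*(-237) = (-176 - 14*I*√2)*(-237) = 41712 + 3318*I*√2 ≈ 41712.0 + 4692.4*I)
1/(V + Y(579)) = 1/((41712 + 3318*I*√2) + 46) = 1/(41758 + 3318*I*√2)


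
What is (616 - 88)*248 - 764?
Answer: 130180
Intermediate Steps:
(616 - 88)*248 - 764 = 528*248 - 764 = 130944 - 764 = 130180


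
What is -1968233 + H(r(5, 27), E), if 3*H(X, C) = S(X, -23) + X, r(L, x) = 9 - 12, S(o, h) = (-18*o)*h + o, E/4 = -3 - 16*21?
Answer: -1968649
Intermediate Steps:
E = -1356 (E = 4*(-3 - 16*21) = 4*(-3 - 336) = 4*(-339) = -1356)
S(o, h) = o - 18*h*o (S(o, h) = -18*h*o + o = o - 18*h*o)
r(L, x) = -3
H(X, C) = 416*X/3 (H(X, C) = (X*(1 - 18*(-23)) + X)/3 = (X*(1 + 414) + X)/3 = (X*415 + X)/3 = (415*X + X)/3 = (416*X)/3 = 416*X/3)
-1968233 + H(r(5, 27), E) = -1968233 + (416/3)*(-3) = -1968233 - 416 = -1968649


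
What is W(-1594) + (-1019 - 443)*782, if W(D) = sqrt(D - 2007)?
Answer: -1143284 + I*sqrt(3601) ≈ -1.1433e+6 + 60.008*I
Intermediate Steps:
W(D) = sqrt(-2007 + D)
W(-1594) + (-1019 - 443)*782 = sqrt(-2007 - 1594) + (-1019 - 443)*782 = sqrt(-3601) - 1462*782 = I*sqrt(3601) - 1143284 = -1143284 + I*sqrt(3601)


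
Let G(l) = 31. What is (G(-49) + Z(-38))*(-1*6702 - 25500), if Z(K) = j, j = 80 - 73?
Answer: -1223676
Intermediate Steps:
j = 7
Z(K) = 7
(G(-49) + Z(-38))*(-1*6702 - 25500) = (31 + 7)*(-1*6702 - 25500) = 38*(-6702 - 25500) = 38*(-32202) = -1223676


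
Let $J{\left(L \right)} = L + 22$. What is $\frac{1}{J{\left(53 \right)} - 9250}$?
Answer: $- \frac{1}{9175} \approx -0.00010899$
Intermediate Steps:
$J{\left(L \right)} = 22 + L$
$\frac{1}{J{\left(53 \right)} - 9250} = \frac{1}{\left(22 + 53\right) - 9250} = \frac{1}{75 - 9250} = \frac{1}{-9175} = - \frac{1}{9175}$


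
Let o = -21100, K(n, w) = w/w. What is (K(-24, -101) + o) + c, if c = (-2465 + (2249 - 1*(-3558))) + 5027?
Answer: -12730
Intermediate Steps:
K(n, w) = 1
c = 8369 (c = (-2465 + (2249 + 3558)) + 5027 = (-2465 + 5807) + 5027 = 3342 + 5027 = 8369)
(K(-24, -101) + o) + c = (1 - 21100) + 8369 = -21099 + 8369 = -12730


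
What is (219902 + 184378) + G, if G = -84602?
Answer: 319678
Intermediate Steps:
(219902 + 184378) + G = (219902 + 184378) - 84602 = 404280 - 84602 = 319678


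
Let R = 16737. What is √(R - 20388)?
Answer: I*√3651 ≈ 60.424*I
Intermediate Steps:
√(R - 20388) = √(16737 - 20388) = √(-3651) = I*√3651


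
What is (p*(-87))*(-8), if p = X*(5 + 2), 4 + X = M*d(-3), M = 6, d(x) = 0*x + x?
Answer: -107184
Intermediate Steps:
d(x) = x (d(x) = 0 + x = x)
X = -22 (X = -4 + 6*(-3) = -4 - 18 = -22)
p = -154 (p = -22*(5 + 2) = -22*7 = -154)
(p*(-87))*(-8) = -154*(-87)*(-8) = 13398*(-8) = -107184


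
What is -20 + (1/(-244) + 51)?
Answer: 7563/244 ≈ 30.996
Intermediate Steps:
-20 + (1/(-244) + 51) = -20 + (-1/244 + 51) = -20 + 12443/244 = 7563/244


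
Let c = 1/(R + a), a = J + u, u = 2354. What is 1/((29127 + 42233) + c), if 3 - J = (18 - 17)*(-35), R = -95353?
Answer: 92961/6633696959 ≈ 1.4013e-5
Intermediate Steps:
J = 38 (J = 3 - (18 - 17)*(-35) = 3 - (-35) = 3 - 1*(-35) = 3 + 35 = 38)
a = 2392 (a = 38 + 2354 = 2392)
c = -1/92961 (c = 1/(-95353 + 2392) = 1/(-92961) = -1/92961 ≈ -1.0757e-5)
1/((29127 + 42233) + c) = 1/((29127 + 42233) - 1/92961) = 1/(71360 - 1/92961) = 1/(6633696959/92961) = 92961/6633696959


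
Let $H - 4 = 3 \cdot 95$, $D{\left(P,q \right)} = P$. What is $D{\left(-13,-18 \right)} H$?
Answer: $-3757$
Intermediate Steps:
$H = 289$ ($H = 4 + 3 \cdot 95 = 4 + 285 = 289$)
$D{\left(-13,-18 \right)} H = \left(-13\right) 289 = -3757$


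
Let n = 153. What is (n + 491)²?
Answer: 414736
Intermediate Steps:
(n + 491)² = (153 + 491)² = 644² = 414736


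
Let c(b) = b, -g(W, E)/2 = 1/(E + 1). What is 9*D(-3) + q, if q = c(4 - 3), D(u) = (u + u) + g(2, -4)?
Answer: -47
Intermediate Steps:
g(W, E) = -2/(1 + E) (g(W, E) = -2/(E + 1) = -2/(1 + E))
D(u) = ⅔ + 2*u (D(u) = (u + u) - 2/(1 - 4) = 2*u - 2/(-3) = 2*u - 2*(-⅓) = 2*u + ⅔ = ⅔ + 2*u)
q = 1 (q = 4 - 3 = 1)
9*D(-3) + q = 9*(⅔ + 2*(-3)) + 1 = 9*(⅔ - 6) + 1 = 9*(-16/3) + 1 = -48 + 1 = -47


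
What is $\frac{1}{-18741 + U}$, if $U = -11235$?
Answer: $- \frac{1}{29976} \approx -3.336 \cdot 10^{-5}$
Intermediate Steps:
$\frac{1}{-18741 + U} = \frac{1}{-18741 - 11235} = \frac{1}{-29976} = - \frac{1}{29976}$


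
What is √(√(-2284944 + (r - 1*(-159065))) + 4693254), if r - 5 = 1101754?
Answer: √(4693254 + 2*I*√256030) ≈ 2166.4 + 0.23*I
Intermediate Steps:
r = 1101759 (r = 5 + 1101754 = 1101759)
√(√(-2284944 + (r - 1*(-159065))) + 4693254) = √(√(-2284944 + (1101759 - 1*(-159065))) + 4693254) = √(√(-2284944 + (1101759 + 159065)) + 4693254) = √(√(-2284944 + 1260824) + 4693254) = √(√(-1024120) + 4693254) = √(2*I*√256030 + 4693254) = √(4693254 + 2*I*√256030)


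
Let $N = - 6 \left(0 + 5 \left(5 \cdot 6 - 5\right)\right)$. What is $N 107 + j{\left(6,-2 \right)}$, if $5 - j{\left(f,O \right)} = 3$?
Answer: $-80248$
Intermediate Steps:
$j{\left(f,O \right)} = 2$ ($j{\left(f,O \right)} = 5 - 3 = 2$)
$N = -750$ ($N = - 6 \left(0 + 5 \left(30 - 5\right)\right) = - 6 \left(0 + 5 \cdot 25\right) = - 6 \left(0 + 125\right) = \left(-6\right) 125 = -750$)
$N 107 + j{\left(6,-2 \right)} = \left(-750\right) 107 + 2 = -80250 + 2 = -80248$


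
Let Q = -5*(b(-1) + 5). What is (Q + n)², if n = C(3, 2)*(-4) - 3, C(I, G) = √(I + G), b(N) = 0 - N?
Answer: 1169 + 264*√5 ≈ 1759.3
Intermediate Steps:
b(N) = -N
C(I, G) = √(G + I)
n = -3 - 4*√5 (n = √(2 + 3)*(-4) - 3 = √5*(-4) - 3 = -4*√5 - 3 = -3 - 4*√5 ≈ -11.944)
Q = -30 (Q = -5*(-1*(-1) + 5) = -5*(1 + 5) = -5*6 = -30)
(Q + n)² = (-30 + (-3 - 4*√5))² = (-33 - 4*√5)²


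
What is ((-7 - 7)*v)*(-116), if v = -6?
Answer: -9744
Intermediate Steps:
((-7 - 7)*v)*(-116) = ((-7 - 7)*(-6))*(-116) = -14*(-6)*(-116) = 84*(-116) = -9744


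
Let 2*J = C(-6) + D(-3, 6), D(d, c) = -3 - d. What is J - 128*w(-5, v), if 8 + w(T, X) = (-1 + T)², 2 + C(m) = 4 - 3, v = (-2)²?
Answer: -7169/2 ≈ -3584.5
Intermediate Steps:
v = 4
C(m) = -1 (C(m) = -2 + (4 - 3) = -2 + 1 = -1)
w(T, X) = -8 + (-1 + T)²
J = -½ (J = (-1 + (-3 - 1*(-3)))/2 = (-1 + (-3 + 3))/2 = (-1 + 0)/2 = (½)*(-1) = -½ ≈ -0.50000)
J - 128*w(-5, v) = -½ - 128*(-8 + (-1 - 5)²) = -½ - 128*(-8 + (-6)²) = -½ - 128*(-8 + 36) = -½ - 128*28 = -½ - 3584 = -7169/2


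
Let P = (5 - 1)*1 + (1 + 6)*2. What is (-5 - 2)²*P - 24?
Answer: 858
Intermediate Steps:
P = 18 (P = 4*1 + 7*2 = 4 + 14 = 18)
(-5 - 2)²*P - 24 = (-5 - 2)²*18 - 24 = (-7)²*18 - 24 = 49*18 - 24 = 882 - 24 = 858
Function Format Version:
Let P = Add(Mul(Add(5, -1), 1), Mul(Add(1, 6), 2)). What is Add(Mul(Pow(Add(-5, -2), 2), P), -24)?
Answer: 858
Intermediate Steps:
P = 18 (P = Add(Mul(4, 1), Mul(7, 2)) = Add(4, 14) = 18)
Add(Mul(Pow(Add(-5, -2), 2), P), -24) = Add(Mul(Pow(Add(-5, -2), 2), 18), -24) = Add(Mul(Pow(-7, 2), 18), -24) = Add(Mul(49, 18), -24) = Add(882, -24) = 858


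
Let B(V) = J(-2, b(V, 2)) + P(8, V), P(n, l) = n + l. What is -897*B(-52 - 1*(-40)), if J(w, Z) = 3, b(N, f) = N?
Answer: 897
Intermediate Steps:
P(n, l) = l + n
B(V) = 11 + V (B(V) = 3 + (V + 8) = 3 + (8 + V) = 11 + V)
-897*B(-52 - 1*(-40)) = -897*(11 + (-52 - 1*(-40))) = -897*(11 + (-52 + 40)) = -897*(11 - 12) = -897*(-1) = 897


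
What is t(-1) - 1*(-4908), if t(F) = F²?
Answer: 4909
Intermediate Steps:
t(-1) - 1*(-4908) = (-1)² - 1*(-4908) = 1 + 4908 = 4909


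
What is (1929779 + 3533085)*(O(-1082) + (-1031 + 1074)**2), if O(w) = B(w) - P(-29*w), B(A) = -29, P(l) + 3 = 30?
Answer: 9794915152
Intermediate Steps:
P(l) = 27 (P(l) = -3 + 30 = 27)
O(w) = -56 (O(w) = -29 - 1*27 = -29 - 27 = -56)
(1929779 + 3533085)*(O(-1082) + (-1031 + 1074)**2) = (1929779 + 3533085)*(-56 + (-1031 + 1074)**2) = 5462864*(-56 + 43**2) = 5462864*(-56 + 1849) = 5462864*1793 = 9794915152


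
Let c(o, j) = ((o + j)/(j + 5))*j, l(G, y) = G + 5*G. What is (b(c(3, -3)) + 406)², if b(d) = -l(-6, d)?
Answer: 195364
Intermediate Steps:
l(G, y) = 6*G
c(o, j) = j*(j + o)/(5 + j) (c(o, j) = ((j + o)/(5 + j))*j = j*(j + o)/(5 + j))
b(d) = 36 (b(d) = -6*(-6) = -1*(-36) = 36)
(b(c(3, -3)) + 406)² = (36 + 406)² = 442² = 195364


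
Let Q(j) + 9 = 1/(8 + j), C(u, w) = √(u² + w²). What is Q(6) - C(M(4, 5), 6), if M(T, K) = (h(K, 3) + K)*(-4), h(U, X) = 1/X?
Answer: -125/14 - 2*√1105/3 ≈ -31.090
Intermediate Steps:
M(T, K) = -4/3 - 4*K (M(T, K) = (1/3 + K)*(-4) = (⅓ + K)*(-4) = -4/3 - 4*K)
Q(j) = -9 + 1/(8 + j)
Q(6) - C(M(4, 5), 6) = (-71 - 9*6)/(8 + 6) - √((-4/3 - 4*5)² + 6²) = (-71 - 54)/14 - √((-4/3 - 20)² + 36) = (1/14)*(-125) - √((-64/3)² + 36) = -125/14 - √(4096/9 + 36) = -125/14 - √(4420/9) = -125/14 - 2*√1105/3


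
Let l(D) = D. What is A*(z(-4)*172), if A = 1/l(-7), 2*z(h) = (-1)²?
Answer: -86/7 ≈ -12.286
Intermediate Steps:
z(h) = ½ (z(h) = (½)*(-1)² = (½)*1 = ½)
A = -⅐ (A = 1/(-7) = -⅐ ≈ -0.14286)
A*(z(-4)*172) = -172/14 = -⅐*86 = -86/7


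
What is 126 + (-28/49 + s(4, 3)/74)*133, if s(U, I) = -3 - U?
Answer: 2769/74 ≈ 37.419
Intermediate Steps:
126 + (-28/49 + s(4, 3)/74)*133 = 126 + (-28/49 + (-3 - 1*4)/74)*133 = 126 + (-28*1/49 + (-3 - 4)*(1/74))*133 = 126 + (-4/7 - 7*1/74)*133 = 126 + (-4/7 - 7/74)*133 = 126 - 345/518*133 = 126 - 6555/74 = 2769/74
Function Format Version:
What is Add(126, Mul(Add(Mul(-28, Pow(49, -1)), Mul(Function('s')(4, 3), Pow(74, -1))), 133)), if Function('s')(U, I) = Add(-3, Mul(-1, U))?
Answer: Rational(2769, 74) ≈ 37.419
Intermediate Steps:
Add(126, Mul(Add(Mul(-28, Pow(49, -1)), Mul(Function('s')(4, 3), Pow(74, -1))), 133)) = Add(126, Mul(Add(Mul(-28, Pow(49, -1)), Mul(Add(-3, Mul(-1, 4)), Pow(74, -1))), 133)) = Add(126, Mul(Add(Mul(-28, Rational(1, 49)), Mul(Add(-3, -4), Rational(1, 74))), 133)) = Add(126, Mul(Add(Rational(-4, 7), Mul(-7, Rational(1, 74))), 133)) = Add(126, Mul(Add(Rational(-4, 7), Rational(-7, 74)), 133)) = Add(126, Mul(Rational(-345, 518), 133)) = Add(126, Rational(-6555, 74)) = Rational(2769, 74)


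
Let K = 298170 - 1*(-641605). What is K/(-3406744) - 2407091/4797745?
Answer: -12709143629079/16344688992280 ≈ -0.77757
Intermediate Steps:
K = 939775 (K = 298170 + 641605 = 939775)
K/(-3406744) - 2407091/4797745 = 939775/(-3406744) - 2407091/4797745 = 939775*(-1/3406744) - 2407091*1/4797745 = -939775/3406744 - 2407091/4797745 = -12709143629079/16344688992280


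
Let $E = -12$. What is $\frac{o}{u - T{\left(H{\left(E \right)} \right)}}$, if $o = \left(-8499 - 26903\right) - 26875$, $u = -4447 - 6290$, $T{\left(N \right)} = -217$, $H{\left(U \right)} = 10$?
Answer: $\frac{62277}{10520} \approx 5.9199$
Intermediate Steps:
$u = -10737$ ($u = -4447 - 6290 = -10737$)
$o = -62277$ ($o = -35402 - 26875 = -62277$)
$\frac{o}{u - T{\left(H{\left(E \right)} \right)}} = - \frac{62277}{-10737 - -217} = - \frac{62277}{-10737 + 217} = - \frac{62277}{-10520} = \left(-62277\right) \left(- \frac{1}{10520}\right) = \frac{62277}{10520}$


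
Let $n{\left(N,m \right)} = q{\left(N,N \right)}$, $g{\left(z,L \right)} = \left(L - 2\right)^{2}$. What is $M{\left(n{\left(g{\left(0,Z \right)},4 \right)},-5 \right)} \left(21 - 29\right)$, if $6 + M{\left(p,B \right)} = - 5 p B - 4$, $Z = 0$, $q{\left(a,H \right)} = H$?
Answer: $-720$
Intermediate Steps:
$g{\left(z,L \right)} = \left(-2 + L\right)^{2}$
$n{\left(N,m \right)} = N$
$M{\left(p,B \right)} = -10 - 5 B p$ ($M{\left(p,B \right)} = -6 + \left(- 5 p B - 4\right) = -6 - \left(4 + 5 B p\right) = -10 - 5 B p$)
$M{\left(n{\left(g{\left(0,Z \right)},4 \right)},-5 \right)} \left(21 - 29\right) = \left(-10 - - 25 \left(-2 + 0\right)^{2}\right) \left(21 - 29\right) = \left(-10 - - 25 \left(-2\right)^{2}\right) \left(-8\right) = \left(-10 - \left(-25\right) 4\right) \left(-8\right) = \left(-10 + 100\right) \left(-8\right) = 90 \left(-8\right) = -720$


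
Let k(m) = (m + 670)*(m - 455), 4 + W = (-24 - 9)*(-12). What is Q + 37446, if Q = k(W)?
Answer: -29460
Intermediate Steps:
W = 392 (W = -4 + (-24 - 9)*(-12) = -4 - 33*(-12) = -4 + 396 = 392)
k(m) = (-455 + m)*(670 + m) (k(m) = (670 + m)*(-455 + m) = (-455 + m)*(670 + m))
Q = -66906 (Q = -304850 + 392² + 215*392 = -304850 + 153664 + 84280 = -66906)
Q + 37446 = -66906 + 37446 = -29460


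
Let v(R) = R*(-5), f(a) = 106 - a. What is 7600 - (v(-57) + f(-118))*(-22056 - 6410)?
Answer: 14496794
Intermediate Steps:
v(R) = -5*R
7600 - (v(-57) + f(-118))*(-22056 - 6410) = 7600 - (-5*(-57) + (106 - 1*(-118)))*(-22056 - 6410) = 7600 - (285 + (106 + 118))*(-28466) = 7600 - (285 + 224)*(-28466) = 7600 - 509*(-28466) = 7600 - 1*(-14489194) = 7600 + 14489194 = 14496794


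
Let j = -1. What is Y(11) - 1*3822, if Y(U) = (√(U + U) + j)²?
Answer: -3822 + (1 - √22)² ≈ -3808.4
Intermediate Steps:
Y(U) = (-1 + √2*√U)² (Y(U) = (√(U + U) - 1)² = (√(2*U) - 1)² = (√2*√U - 1)² = (-1 + √2*√U)²)
Y(11) - 1*3822 = (-1 + √2*√11)² - 1*3822 = (-1 + √22)² - 3822 = -3822 + (-1 + √22)²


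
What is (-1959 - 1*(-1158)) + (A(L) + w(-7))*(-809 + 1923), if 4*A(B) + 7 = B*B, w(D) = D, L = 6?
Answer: -1045/2 ≈ -522.50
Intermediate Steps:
A(B) = -7/4 + B²/4 (A(B) = -7/4 + (B*B)/4 = -7/4 + B²/4)
(-1959 - 1*(-1158)) + (A(L) + w(-7))*(-809 + 1923) = (-1959 - 1*(-1158)) + ((-7/4 + (¼)*6²) - 7)*(-809 + 1923) = (-1959 + 1158) + ((-7/4 + (¼)*36) - 7)*1114 = -801 + ((-7/4 + 9) - 7)*1114 = -801 + (29/4 - 7)*1114 = -801 + (¼)*1114 = -801 + 557/2 = -1045/2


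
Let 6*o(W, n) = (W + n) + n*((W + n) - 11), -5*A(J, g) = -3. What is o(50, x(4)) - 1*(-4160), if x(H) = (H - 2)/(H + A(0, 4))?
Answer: 6619795/1587 ≈ 4171.3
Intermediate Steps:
A(J, g) = 3/5 (A(J, g) = -1/5*(-3) = 3/5)
x(H) = (-2 + H)/(3/5 + H) (x(H) = (H - 2)/(H + 3/5) = (-2 + H)/(3/5 + H))
o(W, n) = W/6 + n/6 + n*(-11 + W + n)/6 (o(W, n) = ((W + n) + n*((W + n) - 11))/6 = ((W + n) + n*(-11 + W + n))/6 = (W + n + n*(-11 + W + n))/6 = W/6 + n/6 + n*(-11 + W + n)/6)
o(50, x(4)) - 1*(-4160) = (-25*(-2 + 4)/(3*(3 + 5*4)) + (1/6)*50 + (5*(-2 + 4)/(3 + 5*4))**2/6 + (1/6)*50*(5*(-2 + 4)/(3 + 5*4))) - 1*(-4160) = (-25*2/(3*(3 + 20)) + 25/3 + (5*2/(3 + 20))**2/6 + (1/6)*50*(5*2/(3 + 20))) + 4160 = (-25*2/(3*23) + 25/3 + (5*2/23)**2/6 + (1/6)*50*(5*2/23)) + 4160 = (-25*2/(3*23) + 25/3 + (5*(1/23)*2)**2/6 + (1/6)*50*(5*(1/23)*2)) + 4160 = (-5/3*10/23 + 25/3 + (10/23)**2/6 + (1/6)*50*(10/23)) + 4160 = (-50/69 + 25/3 + (1/6)*(100/529) + 250/69) + 4160 = (-50/69 + 25/3 + 50/1587 + 250/69) + 4160 = 17875/1587 + 4160 = 6619795/1587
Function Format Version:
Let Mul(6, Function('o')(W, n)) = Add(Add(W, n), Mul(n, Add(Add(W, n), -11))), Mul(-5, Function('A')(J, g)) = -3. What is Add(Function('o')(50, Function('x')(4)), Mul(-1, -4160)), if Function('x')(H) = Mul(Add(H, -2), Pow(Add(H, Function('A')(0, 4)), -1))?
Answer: Rational(6619795, 1587) ≈ 4171.3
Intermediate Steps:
Function('A')(J, g) = Rational(3, 5) (Function('A')(J, g) = Mul(Rational(-1, 5), -3) = Rational(3, 5))
Function('x')(H) = Mul(Pow(Add(Rational(3, 5), H), -1), Add(-2, H)) (Function('x')(H) = Mul(Add(H, -2), Pow(Add(H, Rational(3, 5)), -1)) = Mul(Add(-2, H), Pow(Add(Rational(3, 5), H), -1)) = Mul(Pow(Add(Rational(3, 5), H), -1), Add(-2, H)))
Function('o')(W, n) = Add(Mul(Rational(1, 6), W), Mul(Rational(1, 6), n), Mul(Rational(1, 6), n, Add(-11, W, n))) (Function('o')(W, n) = Mul(Rational(1, 6), Add(Add(W, n), Mul(n, Add(Add(W, n), -11)))) = Mul(Rational(1, 6), Add(Add(W, n), Mul(n, Add(-11, W, n)))) = Mul(Rational(1, 6), Add(W, n, Mul(n, Add(-11, W, n)))) = Add(Mul(Rational(1, 6), W), Mul(Rational(1, 6), n), Mul(Rational(1, 6), n, Add(-11, W, n))))
Add(Function('o')(50, Function('x')(4)), Mul(-1, -4160)) = Add(Add(Mul(Rational(-5, 3), Mul(5, Pow(Add(3, Mul(5, 4)), -1), Add(-2, 4))), Mul(Rational(1, 6), 50), Mul(Rational(1, 6), Pow(Mul(5, Pow(Add(3, Mul(5, 4)), -1), Add(-2, 4)), 2)), Mul(Rational(1, 6), 50, Mul(5, Pow(Add(3, Mul(5, 4)), -1), Add(-2, 4)))), Mul(-1, -4160)) = Add(Add(Mul(Rational(-5, 3), Mul(5, Pow(Add(3, 20), -1), 2)), Rational(25, 3), Mul(Rational(1, 6), Pow(Mul(5, Pow(Add(3, 20), -1), 2), 2)), Mul(Rational(1, 6), 50, Mul(5, Pow(Add(3, 20), -1), 2))), 4160) = Add(Add(Mul(Rational(-5, 3), Mul(5, Pow(23, -1), 2)), Rational(25, 3), Mul(Rational(1, 6), Pow(Mul(5, Pow(23, -1), 2), 2)), Mul(Rational(1, 6), 50, Mul(5, Pow(23, -1), 2))), 4160) = Add(Add(Mul(Rational(-5, 3), Mul(5, Rational(1, 23), 2)), Rational(25, 3), Mul(Rational(1, 6), Pow(Mul(5, Rational(1, 23), 2), 2)), Mul(Rational(1, 6), 50, Mul(5, Rational(1, 23), 2))), 4160) = Add(Add(Mul(Rational(-5, 3), Rational(10, 23)), Rational(25, 3), Mul(Rational(1, 6), Pow(Rational(10, 23), 2)), Mul(Rational(1, 6), 50, Rational(10, 23))), 4160) = Add(Add(Rational(-50, 69), Rational(25, 3), Mul(Rational(1, 6), Rational(100, 529)), Rational(250, 69)), 4160) = Add(Add(Rational(-50, 69), Rational(25, 3), Rational(50, 1587), Rational(250, 69)), 4160) = Add(Rational(17875, 1587), 4160) = Rational(6619795, 1587)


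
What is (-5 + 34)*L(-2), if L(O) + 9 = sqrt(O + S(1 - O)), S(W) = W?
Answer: -232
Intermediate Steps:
L(O) = -8 (L(O) = -9 + sqrt(O + (1 - O)) = -9 + sqrt(1) = -9 + 1 = -8)
(-5 + 34)*L(-2) = (-5 + 34)*(-8) = 29*(-8) = -232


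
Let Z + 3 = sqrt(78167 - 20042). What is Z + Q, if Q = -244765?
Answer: -244768 + 25*sqrt(93) ≈ -2.4453e+5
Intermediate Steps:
Z = -3 + 25*sqrt(93) (Z = -3 + sqrt(78167 - 20042) = -3 + sqrt(58125) = -3 + 25*sqrt(93) ≈ 238.09)
Z + Q = (-3 + 25*sqrt(93)) - 244765 = -244768 + 25*sqrt(93)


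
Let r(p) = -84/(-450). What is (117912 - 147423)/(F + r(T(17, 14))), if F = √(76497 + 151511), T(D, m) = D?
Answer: 15493275/641272402 - 165999375*√57002/641272402 ≈ -61.779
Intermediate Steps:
r(p) = 14/75 (r(p) = -84*(-1/450) = 14/75)
F = 2*√57002 (F = √228008 = 2*√57002 ≈ 477.50)
(117912 - 147423)/(F + r(T(17, 14))) = (117912 - 147423)/(2*√57002 + 14/75) = -29511/(14/75 + 2*√57002)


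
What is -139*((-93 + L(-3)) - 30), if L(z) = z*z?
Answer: 15846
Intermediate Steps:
L(z) = z**2
-139*((-93 + L(-3)) - 30) = -139*((-93 + (-3)**2) - 30) = -139*((-93 + 9) - 30) = -139*(-84 - 30) = -139*(-114) = 15846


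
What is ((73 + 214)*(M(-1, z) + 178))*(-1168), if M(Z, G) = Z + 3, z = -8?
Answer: -60338880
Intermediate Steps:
M(Z, G) = 3 + Z
((73 + 214)*(M(-1, z) + 178))*(-1168) = ((73 + 214)*((3 - 1) + 178))*(-1168) = (287*(2 + 178))*(-1168) = (287*180)*(-1168) = 51660*(-1168) = -60338880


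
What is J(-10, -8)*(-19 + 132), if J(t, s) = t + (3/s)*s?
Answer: -791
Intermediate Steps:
J(t, s) = 3 + t (J(t, s) = t + 3 = 3 + t)
J(-10, -8)*(-19 + 132) = (3 - 10)*(-19 + 132) = -7*113 = -791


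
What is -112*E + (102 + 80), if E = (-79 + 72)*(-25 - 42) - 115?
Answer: -39466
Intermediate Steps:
E = 354 (E = -7*(-67) - 115 = 469 - 115 = 354)
-112*E + (102 + 80) = -112*354 + (102 + 80) = -39648 + 182 = -39466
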